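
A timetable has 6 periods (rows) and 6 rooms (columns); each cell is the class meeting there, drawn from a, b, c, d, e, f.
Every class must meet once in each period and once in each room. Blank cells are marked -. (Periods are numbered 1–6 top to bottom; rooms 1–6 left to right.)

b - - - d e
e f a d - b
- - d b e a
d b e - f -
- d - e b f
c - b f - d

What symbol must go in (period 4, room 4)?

Period 2, room 5: period 2 has {a, b, d, e, f} and room 5 has {b, d, e, f}, leaving only c.
Period 3, room 1: period 3 has {a, b, d, e} and room 1 has {b, c, d, e}, leaving only f.
Period 3, room 2: period 3 has {a, b, d, e, f} and room 2 has {b, d, f}, leaving only c.
Period 1, room 2: period 1 has {b, d, e} and room 2 has {b, c, d, f}, leaving only a.
Period 1, room 4: period 1 has {a, b, d, e} and room 4 has {b, d, e, f}, leaving only c.
Period 4 already has {b, d, e, f} and room 4 already has {b, c, d, e, f}, so period 4, room 4 must be a.

a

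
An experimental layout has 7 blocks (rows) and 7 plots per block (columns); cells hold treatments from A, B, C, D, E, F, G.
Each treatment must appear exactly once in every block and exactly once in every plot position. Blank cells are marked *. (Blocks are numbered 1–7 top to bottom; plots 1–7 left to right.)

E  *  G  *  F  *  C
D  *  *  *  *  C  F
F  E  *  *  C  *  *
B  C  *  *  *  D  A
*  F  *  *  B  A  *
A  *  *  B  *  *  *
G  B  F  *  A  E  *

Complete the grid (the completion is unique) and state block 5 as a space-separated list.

C F D E B A G

Block 5, plot 1: block 5 has {A, B, F} and plot 1 has {A, B, D, E, F, G}, leaving only C.
Block 1, plot 6: block 1 has {C, E, F, G} and plot 6 has {A, C, D, E}, leaving only B.
Block 3, plot 6: block 3 has {C, E, F} and plot 6 has {A, B, C, D, E}, leaving only G.
Block 4, plot 3: block 4 has {A, B, C, D} and plot 3 has {F, G}, leaving only E.
Block 5, plot 3: block 5 has {A, B, C, F} and plot 3 has {E, F, G}, leaving only D.
Block 4, plot 5: block 4 has {A, B, C, D, E} and plot 5 has {A, B, C, F}, leaving only G.
Block 2, plot 5: block 2 has {C, D, F} and plot 5 has {A, B, C, F, G}, leaving only E.
Block 4, plot 4: block 4 has {A, B, C, D, E, G} and plot 4 has {B}, leaving only F.
Block 6, plot 3: block 6 has {A, B} and plot 3 has {D, E, F, G}, leaving only C.
Block 6, plot 5: block 6 has {A, B, C} and plot 5 has {A, B, C, E, F, G}, leaving only D.
Block 6, plot 2: block 6 has {A, B, C, D} and plot 2 has {B, C, E, F}, leaving only G.
Block 2, plot 2: block 2 has {C, D, E, F} and plot 2 has {B, C, E, F, G}, leaving only A.
Block 1, plot 2: block 1 has {B, C, E, F, G} and plot 2 has {A, B, C, E, F, G}, leaving only D.
Block 1, plot 4: block 1 has {B, C, D, E, F, G} and plot 4 has {B, F}, leaving only A.
Block 2, plot 3: block 2 has {A, C, D, E, F} and plot 3 has {C, D, E, F, G}, leaving only B.
Block 2, plot 4: block 2 has {A, B, C, D, E, F} and plot 4 has {A, B, F}, leaving only G.
Block 5, plot 4: block 5 has {A, B, C, D, F} and plot 4 has {A, B, F, G}, leaving only E.
Block 5, plot 7: block 5 has {A, B, C, D, E, F} and plot 7 has {A, C, F}, leaving only G.
So block 5 reads: C F D E B A G.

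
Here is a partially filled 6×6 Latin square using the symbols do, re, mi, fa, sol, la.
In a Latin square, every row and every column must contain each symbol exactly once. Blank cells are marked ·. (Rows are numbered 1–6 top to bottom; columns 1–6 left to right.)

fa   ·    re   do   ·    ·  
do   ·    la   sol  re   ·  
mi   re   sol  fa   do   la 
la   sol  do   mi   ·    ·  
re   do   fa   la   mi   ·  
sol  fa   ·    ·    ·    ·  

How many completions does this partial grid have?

Row 1, column 2: eliminating its row and column leaves {mi, la}.
Row 1, column 5: eliminating its row and column leaves {sol, la}.
Row 1, column 6: eliminating its row and column leaves {mi, sol}.
Row 2, column 2: eliminating its row and column leaves {mi}.
Row 2, column 6: eliminating its row and column leaves {mi, fa}.
Row 4, column 5: eliminating its row and column leaves {fa}.
Row 4, column 6: eliminating its row and column leaves {re, fa}.
Row 5, column 6: eliminating its row and column leaves {sol}.
Row 6, column 3: eliminating its row and column leaves {mi}.
Row 6, column 4: eliminating its row and column leaves {re}.
Row 6, column 5: eliminating its row and column leaves {la}.
Row 6, column 6: eliminating its row and column leaves {do, re, mi}.
Only one assignment across all blanks avoids any row or column repeat, giving 1 completion.

1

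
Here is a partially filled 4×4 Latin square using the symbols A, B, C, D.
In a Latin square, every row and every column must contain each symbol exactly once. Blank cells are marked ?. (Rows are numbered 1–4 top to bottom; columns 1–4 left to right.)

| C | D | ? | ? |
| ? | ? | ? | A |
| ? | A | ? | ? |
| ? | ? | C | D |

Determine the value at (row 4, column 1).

A

Row 1, column 4: row 1 has {C, D} and column 4 has {A, D}, leaving only B.
Row 1, column 3: row 1 has {B, C, D} and column 3 has {C}, leaving only A.
Row 3, column 4: row 3 has {A} and column 4 has {A, B, D}, leaving only C.
Row 4, column 2: row 4 has {C, D} and column 2 has {A, D}, leaving only B.
Row 4 already has {B, C, D} and column 1 already has {C}, so row 4, column 1 must be A.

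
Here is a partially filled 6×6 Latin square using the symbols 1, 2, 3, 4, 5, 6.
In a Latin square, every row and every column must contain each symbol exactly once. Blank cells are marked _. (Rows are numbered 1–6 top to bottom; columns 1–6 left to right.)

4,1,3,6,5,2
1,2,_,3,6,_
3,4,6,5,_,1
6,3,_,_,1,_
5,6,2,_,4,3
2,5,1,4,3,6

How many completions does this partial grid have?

2

Row 2, column 3: eliminating its row and column leaves {4, 5}.
Row 2, column 6: eliminating its row and column leaves {4, 5}.
Row 3, column 5: eliminating its row and column leaves {2}.
Row 4, column 3: eliminating its row and column leaves {4, 5}.
Row 4, column 4: eliminating its row and column leaves {2}.
Row 4, column 6: eliminating its row and column leaves {4, 5}.
Row 5, column 4: eliminating its row and column leaves {1}.
Enumerating the assignments across these blanks that avoid any row or column repeat gives 2 completions.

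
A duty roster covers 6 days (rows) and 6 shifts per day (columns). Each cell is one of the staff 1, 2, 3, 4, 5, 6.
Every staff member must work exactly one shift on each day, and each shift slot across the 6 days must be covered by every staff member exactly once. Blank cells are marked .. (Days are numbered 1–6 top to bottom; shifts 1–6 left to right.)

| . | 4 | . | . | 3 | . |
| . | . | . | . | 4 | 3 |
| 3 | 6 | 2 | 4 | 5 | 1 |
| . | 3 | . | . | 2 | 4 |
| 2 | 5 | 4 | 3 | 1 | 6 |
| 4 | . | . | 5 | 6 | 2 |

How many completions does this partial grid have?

Day 1, shift 1: eliminating its day and shift leaves {1, 5, 6}.
Day 1, shift 3: eliminating its day and shift leaves {1, 5, 6}.
Day 1, shift 4: eliminating its day and shift leaves {1, 2, 6}.
Day 1, shift 6: eliminating its day and shift leaves {5}.
Day 2, shift 1: eliminating its day and shift leaves {1, 5, 6}.
Day 2, shift 2: eliminating its day and shift leaves {1, 2}.
Day 2, shift 3: eliminating its day and shift leaves {1, 5, 6}.
Day 2, shift 4: eliminating its day and shift leaves {1, 2, 6}.
Day 4, shift 1: eliminating its day and shift leaves {1, 5, 6}.
Day 4, shift 3: eliminating its day and shift leaves {1, 5, 6}.
Day 4, shift 4: eliminating its day and shift leaves {1, 6}.
Day 6, shift 2: eliminating its day and shift leaves {1}.
Day 6, shift 3: eliminating its day and shift leaves {1, 3}.
Enumerating the assignments across these blanks that avoid any day or shift repeat gives 4 completions.

4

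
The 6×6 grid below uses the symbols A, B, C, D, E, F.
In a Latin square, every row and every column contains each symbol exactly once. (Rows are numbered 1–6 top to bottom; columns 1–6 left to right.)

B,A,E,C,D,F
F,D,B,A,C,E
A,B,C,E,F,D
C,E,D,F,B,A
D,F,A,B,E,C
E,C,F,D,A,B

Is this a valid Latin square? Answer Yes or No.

Yes

Each row is a permutation of the 6 symbols, and so is each column.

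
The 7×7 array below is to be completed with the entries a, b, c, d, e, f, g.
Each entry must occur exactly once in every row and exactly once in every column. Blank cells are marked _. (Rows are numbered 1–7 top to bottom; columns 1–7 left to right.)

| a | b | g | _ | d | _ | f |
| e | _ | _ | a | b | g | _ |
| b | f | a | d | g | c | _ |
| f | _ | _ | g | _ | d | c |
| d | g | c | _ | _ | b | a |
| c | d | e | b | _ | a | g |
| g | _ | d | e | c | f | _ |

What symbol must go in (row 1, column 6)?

e

Row 1 already has {a, b, d, f, g} and column 6 already has {a, b, c, d, f, g}, so row 1, column 6 must be e.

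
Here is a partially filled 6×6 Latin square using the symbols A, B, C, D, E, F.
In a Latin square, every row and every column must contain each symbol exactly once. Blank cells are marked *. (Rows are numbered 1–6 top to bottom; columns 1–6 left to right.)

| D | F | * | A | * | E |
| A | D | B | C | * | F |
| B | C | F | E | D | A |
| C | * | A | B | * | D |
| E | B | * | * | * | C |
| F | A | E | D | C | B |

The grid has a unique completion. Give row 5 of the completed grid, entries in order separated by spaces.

E B D F A C

Row 5, column 3: row 5 has {B, C, E} and column 3 has {A, B, E, F}, leaving only D.
Row 5, column 4: row 5 has {B, C, D, E} and column 4 has {A, B, C, D, E}, leaving only F.
Row 5, column 5: row 5 has {B, C, D, E, F} and column 5 has {C, D}, leaving only A.
So row 5 reads: E B D F A C.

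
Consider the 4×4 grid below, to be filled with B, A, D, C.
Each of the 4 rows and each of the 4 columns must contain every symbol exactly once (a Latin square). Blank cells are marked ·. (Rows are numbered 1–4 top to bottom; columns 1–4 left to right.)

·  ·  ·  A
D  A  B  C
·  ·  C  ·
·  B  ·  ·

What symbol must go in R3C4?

Row 1, column 3: row 1 has {A} and column 3 has {B, C}, leaving only D.
Row 1, column 2: row 1 has {A, D} and column 2 has {B, A}, leaving only C.
Row 1, column 1: row 1 has {A, D, C} and column 1 has {D}, leaving only B.
Row 3, column 1: row 3 has {C} and column 1 has {B, D}, leaving only A.
Row 3, column 2: row 3 has {A, C} and column 2 has {B, A, C}, leaving only D.
Row 3 already has {A, D, C} and column 4 already has {A, C}, so row 3, column 4 must be B.

B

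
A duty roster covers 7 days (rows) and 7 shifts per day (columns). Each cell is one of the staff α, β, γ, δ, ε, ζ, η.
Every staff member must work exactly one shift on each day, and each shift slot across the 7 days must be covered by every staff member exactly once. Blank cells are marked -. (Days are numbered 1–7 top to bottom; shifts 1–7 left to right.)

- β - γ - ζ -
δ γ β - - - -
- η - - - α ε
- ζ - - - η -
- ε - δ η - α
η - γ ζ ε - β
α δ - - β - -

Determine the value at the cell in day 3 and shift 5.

γ

Day 1, shift 1: day 1 has {β, γ, ζ} and shift 1 has {α, δ, η}, leaving only ε.
Day 2, shift 6: day 2 has {β, γ, δ} and shift 6 has {α, ζ, η}, leaving only ε.
Day 3, shift 4: day 3 has {α, ε, η} and shift 4 has {γ, δ, ζ}, leaving only β.
Day 5, shift 3: day 5 has {α, δ, ε, η} and shift 3 has {β, γ}, leaving only ζ.
Day 3, shift 3: day 3 has {α, β, ε, η} and shift 3 has {β, γ, ζ}, leaving only δ.
Day 6, shift 2: day 6 has {β, γ, ε, ζ, η} and shift 2 has {β, γ, δ, ε, ζ, η}, leaving only α.
Day 6, shift 6: day 6 has {α, β, γ, ε, ζ, η} and shift 6 has {α, ε, ζ, η}, leaving only δ.
Day 7, shift 6: day 7 has {α, β, δ} and shift 6 has {α, δ, ε, ζ, η}, leaving only γ.
Day 5, shift 6: day 5 has {α, δ, ε, ζ, η} and shift 6 has {α, γ, δ, ε, ζ, η}, leaving only β.
Day 5, shift 1: day 5 has {α, β, δ, ε, ζ, η} and shift 1 has {α, δ, ε, η}, leaving only γ.
Day 3, shift 1: day 3 has {α, β, δ, ε, η} and shift 1 has {α, γ, δ, ε, η}, leaving only ζ.
Day 3 already has {α, β, δ, ε, ζ, η} and shift 5 already has {β, ε, η}, so day 3, shift 5 must be γ.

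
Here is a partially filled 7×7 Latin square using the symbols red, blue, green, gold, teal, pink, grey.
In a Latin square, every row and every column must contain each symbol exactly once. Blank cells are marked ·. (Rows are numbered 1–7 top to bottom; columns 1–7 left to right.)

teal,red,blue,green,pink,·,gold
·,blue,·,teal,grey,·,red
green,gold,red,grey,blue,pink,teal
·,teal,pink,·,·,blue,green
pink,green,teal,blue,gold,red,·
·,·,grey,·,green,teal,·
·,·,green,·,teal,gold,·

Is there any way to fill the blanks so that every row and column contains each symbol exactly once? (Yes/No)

Row 1, column 6: row 1 has {red, blue, green, gold, teal, pink} and column 6 has {red, blue, gold, teal, pink}, so it must be grey.
Row 2, column 1: row 2 has {red, blue, teal, grey} and column 1 has {green, teal, pink}, so it must be gold.
Now row 2, column 3: row 2 together with column 3 already contain {red, blue, green, gold, teal, pink, grey} — every symbol — so nothing can go there. The grid has no valid completion.

No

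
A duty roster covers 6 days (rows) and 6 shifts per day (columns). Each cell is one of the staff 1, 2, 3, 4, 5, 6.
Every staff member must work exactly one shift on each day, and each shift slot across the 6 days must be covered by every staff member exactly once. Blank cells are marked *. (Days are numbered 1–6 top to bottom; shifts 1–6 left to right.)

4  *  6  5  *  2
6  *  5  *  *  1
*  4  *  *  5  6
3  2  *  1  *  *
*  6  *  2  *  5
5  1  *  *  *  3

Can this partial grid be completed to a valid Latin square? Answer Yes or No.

No

Day 1, shift 2: day 1 has {2, 4, 5, 6} and shift 2 has {1, 2, 4, 6}, so it must be 3.
Now day 2, shift 2: day 2 together with shift 2 already contain {1, 2, 3, 4, 5, 6} — every symbol — so nothing can go there. The grid has no valid completion.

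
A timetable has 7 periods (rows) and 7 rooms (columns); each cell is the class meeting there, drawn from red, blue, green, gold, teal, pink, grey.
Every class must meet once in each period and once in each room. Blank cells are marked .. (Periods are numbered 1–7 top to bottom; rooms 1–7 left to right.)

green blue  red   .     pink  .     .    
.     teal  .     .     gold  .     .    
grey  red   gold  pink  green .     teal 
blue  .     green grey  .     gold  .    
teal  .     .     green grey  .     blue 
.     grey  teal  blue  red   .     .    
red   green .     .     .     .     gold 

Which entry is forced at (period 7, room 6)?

Period 1, room 7: period 1 has {red, blue, green, pink} and room 7 has {blue, gold, teal}, leaving only grey.
Period 1, room 6: period 1 has {red, blue, green, pink, grey} and room 6 has {gold}, leaving only teal.
Period 1, room 4: period 1 has {red, blue, green, teal, pink, grey} and room 4 has {blue, green, pink, grey}, leaving only gold.
Period 2, room 1: period 2 has {gold, teal} and room 1 has {red, blue, green, teal, grey}, leaving only pink.
Period 2, room 4: period 2 has {gold, teal, pink} and room 4 has {blue, green, gold, pink, grey}, leaving only red.
Period 2, room 7: period 2 has {red, gold, teal, pink} and room 7 has {blue, gold, teal, grey}, leaving only green.
Period 3, room 6: period 3 has {red, green, gold, teal, pink, grey} and room 6 has {gold, teal}, leaving only blue.
Period 2, room 6: period 2 has {red, green, gold, teal, pink} and room 6 has {blue, gold, teal}, leaving only grey.
Period 7 already has {red, green, gold} and room 6 already has {blue, gold, teal, grey}, so period 7, room 6 must be pink.

pink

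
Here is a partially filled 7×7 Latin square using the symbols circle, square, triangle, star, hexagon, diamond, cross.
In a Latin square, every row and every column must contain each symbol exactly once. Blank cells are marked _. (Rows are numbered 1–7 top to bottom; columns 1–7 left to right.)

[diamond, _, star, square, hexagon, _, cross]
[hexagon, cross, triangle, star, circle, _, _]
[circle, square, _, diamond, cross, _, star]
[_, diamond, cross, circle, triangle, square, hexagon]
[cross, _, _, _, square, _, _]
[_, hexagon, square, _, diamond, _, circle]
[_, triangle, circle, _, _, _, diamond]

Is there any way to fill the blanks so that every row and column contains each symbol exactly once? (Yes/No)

Row 1, column 2: row 1 has {square, star, hexagon, diamond, cross} and column 2 has {square, triangle, hexagon, diamond, cross}, so it must be circle.
Row 1, column 6: row 1 has {circle, square, star, hexagon, diamond, cross} and column 6 has {square}, so it must be triangle.
Row 2, column 6: row 2 has {circle, triangle, star, hexagon, cross} and column 6 has {square, triangle}, so it must be diamond.
Row 2, column 7: row 2 has {circle, triangle, star, hexagon, diamond, cross} and column 7 has {circle, star, hexagon, diamond, cross}, so it must be square.
Row 3, column 3: row 3 has {circle, square, star, diamond, cross} and column 3 has {circle, square, triangle, star, cross}, so it must be hexagon.
Now row 3, column 6: row 3 together with column 6 already contain {circle, square, triangle, star, hexagon, diamond, cross} — every symbol — so nothing can go there. The grid has no valid completion.

No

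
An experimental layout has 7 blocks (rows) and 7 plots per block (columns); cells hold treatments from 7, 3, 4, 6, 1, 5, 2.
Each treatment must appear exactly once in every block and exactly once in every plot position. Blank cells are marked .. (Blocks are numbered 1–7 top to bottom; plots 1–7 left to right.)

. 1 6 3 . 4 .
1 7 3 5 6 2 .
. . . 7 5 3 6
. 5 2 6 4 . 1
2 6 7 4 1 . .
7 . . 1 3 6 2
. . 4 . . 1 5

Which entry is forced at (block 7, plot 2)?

Block 1, plot 1: block 1 has {3, 4, 6, 1} and plot 1 has {7, 1, 2}, leaving only 5.
Block 1, plot 7: block 1 has {3, 4, 6, 1, 5} and plot 7 has {6, 1, 5, 2}, leaving only 7.
Block 1, plot 5: block 1 has {7, 3, 4, 6, 1, 5} and plot 5 has {3, 4, 6, 1, 5}, leaving only 2.
Block 2, plot 7: block 2 has {7, 3, 6, 1, 5, 2} and plot 7 has {7, 6, 1, 5, 2}, leaving only 4.
Block 3, plot 1: block 3 has {7, 3, 6, 5} and plot 1 has {7, 1, 5, 2}, leaving only 4.
Block 3, plot 2: block 3 has {7, 3, 4, 6, 5} and plot 2 has {7, 6, 1, 5}, leaving only 2.
Block 7 already has {4, 1, 5} and plot 2 already has {7, 6, 1, 5, 2}, so block 7, plot 2 must be 3.

3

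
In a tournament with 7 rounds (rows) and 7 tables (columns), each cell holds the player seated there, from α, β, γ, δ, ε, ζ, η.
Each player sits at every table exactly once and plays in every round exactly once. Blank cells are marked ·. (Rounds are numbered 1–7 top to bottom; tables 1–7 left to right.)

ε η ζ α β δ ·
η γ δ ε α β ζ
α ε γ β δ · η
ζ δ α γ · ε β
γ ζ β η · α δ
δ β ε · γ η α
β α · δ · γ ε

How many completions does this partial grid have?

1

Round 1, table 7: eliminating its round and table leaves {γ}.
Round 3, table 6: eliminating its round and table leaves {ζ}.
Round 4, table 5: eliminating its round and table leaves {η}.
Round 5, table 5: eliminating its round and table leaves {ε}.
Round 6, table 4: eliminating its round and table leaves {ζ}.
Round 7, table 3: eliminating its round and table leaves {η}.
Round 7, table 5: eliminating its round and table leaves {ζ, η}.
Only one assignment across all blanks avoids any round or table repeat, giving 1 completion.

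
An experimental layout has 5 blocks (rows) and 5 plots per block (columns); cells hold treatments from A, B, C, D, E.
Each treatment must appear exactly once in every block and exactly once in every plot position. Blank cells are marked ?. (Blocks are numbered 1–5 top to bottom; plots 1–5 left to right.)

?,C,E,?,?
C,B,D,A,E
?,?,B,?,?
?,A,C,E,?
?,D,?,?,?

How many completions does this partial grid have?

3

Block 1, plot 1: eliminating its block and plot leaves {A, B, D}.
Block 1, plot 4: eliminating its block and plot leaves {B, D}.
Block 1, plot 5: eliminating its block and plot leaves {A, B, D}.
Block 3, plot 1: eliminating its block and plot leaves {A, D, E}.
Block 3, plot 2: eliminating its block and plot leaves {E}.
Block 3, plot 4: eliminating its block and plot leaves {C, D}.
Block 3, plot 5: eliminating its block and plot leaves {A, C, D}.
Block 4, plot 1: eliminating its block and plot leaves {B, D}.
Block 4, plot 5: eliminating its block and plot leaves {B, D}.
Block 5, plot 1: eliminating its block and plot leaves {A, B, E}.
Block 5, plot 3: eliminating its block and plot leaves {A}.
Block 5, plot 4: eliminating its block and plot leaves {B, C}.
Block 5, plot 5: eliminating its block and plot leaves {A, B, C}.
Enumerating the assignments across these blanks that avoid any block or plot repeat gives 3 completions.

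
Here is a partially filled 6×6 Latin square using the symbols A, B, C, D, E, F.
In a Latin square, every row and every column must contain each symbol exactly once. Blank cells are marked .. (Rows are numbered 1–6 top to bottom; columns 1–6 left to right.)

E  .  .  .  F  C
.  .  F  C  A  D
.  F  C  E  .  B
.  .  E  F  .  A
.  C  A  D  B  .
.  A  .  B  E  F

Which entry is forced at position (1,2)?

Row 1, column 4: row 1 has {C, E, F} and column 4 has {B, C, D, E, F}, leaving only A.
Row 2, column 1: row 2 has {A, C, D, F} and column 1 has {E}, leaving only B.
Row 2, column 2: row 2 has {A, B, C, D, F} and column 2 has {A, C, F}, leaving only E.
Row 3, column 5: row 3 has {B, C, E, F} and column 5 has {A, B, E, F}, leaving only D.
Row 3, column 1: row 3 has {B, C, D, E, F} and column 1 has {B, E}, leaving only A.
Row 4, column 5: row 4 has {A, E, F} and column 5 has {A, B, D, E, F}, leaving only C.
Row 4, column 1: row 4 has {A, C, E, F} and column 1 has {A, B, E}, leaving only D.
Row 4, column 2: row 4 has {A, C, D, E, F} and column 2 has {A, C, E, F}, leaving only B.
Row 1 already has {A, C, E, F} and column 2 already has {A, B, C, E, F}, so row 1, column 2 must be D.

D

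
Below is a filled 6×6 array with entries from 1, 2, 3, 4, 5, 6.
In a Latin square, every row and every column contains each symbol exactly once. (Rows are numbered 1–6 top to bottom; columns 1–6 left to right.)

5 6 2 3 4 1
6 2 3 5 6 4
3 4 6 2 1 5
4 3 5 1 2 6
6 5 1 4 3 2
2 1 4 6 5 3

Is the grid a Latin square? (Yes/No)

No

Row 2 contains 6 twice (at columns 1 and 5), so it is not a permutation.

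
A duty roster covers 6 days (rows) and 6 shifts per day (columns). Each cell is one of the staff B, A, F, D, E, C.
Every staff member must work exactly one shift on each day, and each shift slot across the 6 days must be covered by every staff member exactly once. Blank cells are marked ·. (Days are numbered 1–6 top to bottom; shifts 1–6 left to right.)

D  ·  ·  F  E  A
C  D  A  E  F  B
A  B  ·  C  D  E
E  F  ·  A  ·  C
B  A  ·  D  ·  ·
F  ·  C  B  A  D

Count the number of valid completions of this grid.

1

Day 1, shift 2: eliminating its day and shift leaves {C}.
Day 1, shift 3: eliminating its day and shift leaves {B}.
Day 3, shift 3: eliminating its day and shift leaves {F}.
Day 4, shift 3: eliminating its day and shift leaves {B, D}.
Day 4, shift 5: eliminating its day and shift leaves {B}.
Day 5, shift 3: eliminating its day and shift leaves {F, E}.
Day 5, shift 5: eliminating its day and shift leaves {C}.
Day 5, shift 6: eliminating its day and shift leaves {F}.
Day 6, shift 2: eliminating its day and shift leaves {E}.
Only one assignment across all blanks avoids any day or shift repeat, giving 1 completion.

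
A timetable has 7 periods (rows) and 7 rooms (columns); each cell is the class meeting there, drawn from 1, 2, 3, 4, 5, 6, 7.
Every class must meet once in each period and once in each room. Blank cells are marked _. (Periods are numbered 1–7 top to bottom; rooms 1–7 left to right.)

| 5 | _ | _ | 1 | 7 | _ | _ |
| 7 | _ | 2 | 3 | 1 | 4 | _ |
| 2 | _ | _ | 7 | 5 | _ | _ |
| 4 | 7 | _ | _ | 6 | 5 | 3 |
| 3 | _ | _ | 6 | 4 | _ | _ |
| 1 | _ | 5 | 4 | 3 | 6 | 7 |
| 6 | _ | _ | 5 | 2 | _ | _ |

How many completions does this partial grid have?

Period 1, room 2: eliminating its period and room leaves {2, 3, 4, 6}.
Period 1, room 3: eliminating its period and room leaves {3, 4, 6}.
Period 1, room 6: eliminating its period and room leaves {2, 3}.
Period 1, room 7: eliminating its period and room leaves {2, 4, 6}.
Period 2, room 2: eliminating its period and room leaves {5, 6}.
Period 2, room 7: eliminating its period and room leaves {5, 6}.
Period 3, room 2: eliminating its period and room leaves {1, 3, 4, 6}.
Period 3, room 3: eliminating its period and room leaves {1, 3, 4, 6}.
Period 3, room 6: eliminating its period and room leaves {1, 3}.
Period 3, room 7: eliminating its period and room leaves {1, 4, 6}.
Period 4, room 3: eliminating its period and room leaves {1}.
Period 4, room 4: eliminating its period and room leaves {2}.
Period 5, room 2: eliminating its period and room leaves {1, 2, 5}.
Period 5, room 3: eliminating its period and room leaves {1, 7}.
Period 5, room 6: eliminating its period and room leaves {1, 2, 7}.
Period 5, room 7: eliminating its period and room leaves {1, 2, 5}.
Period 6, room 2: eliminating its period and room leaves {2}.
Period 7, room 2: eliminating its period and room leaves {1, 3, 4}.
Period 7, room 3: eliminating its period and room leaves {1, 3, 4, 7}.
Period 7, room 6: eliminating its period and room leaves {1, 3, 7}.
Period 7, room 7: eliminating its period and room leaves {1, 4}.
Enumerating the assignments across these blanks that avoid any period or room repeat gives 7 completions.

7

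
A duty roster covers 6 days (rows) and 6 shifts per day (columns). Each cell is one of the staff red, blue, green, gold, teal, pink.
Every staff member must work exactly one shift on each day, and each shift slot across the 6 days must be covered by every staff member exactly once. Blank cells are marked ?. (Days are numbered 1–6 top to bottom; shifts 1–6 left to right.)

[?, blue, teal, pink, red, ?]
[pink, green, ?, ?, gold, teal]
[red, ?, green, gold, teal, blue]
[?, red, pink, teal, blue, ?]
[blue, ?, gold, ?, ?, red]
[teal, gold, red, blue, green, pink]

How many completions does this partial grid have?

2

Day 1, shift 1: eliminating its day and shift leaves {green, gold}.
Day 1, shift 6: eliminating its day and shift leaves {green, gold}.
Day 2, shift 3: eliminating its day and shift leaves {blue}.
Day 2, shift 4: eliminating its day and shift leaves {red}.
Day 3, shift 2: eliminating its day and shift leaves {pink}.
Day 4, shift 1: eliminating its day and shift leaves {green, gold}.
Day 4, shift 6: eliminating its day and shift leaves {green, gold}.
Day 5, shift 2: eliminating its day and shift leaves {teal, pink}.
Day 5, shift 4: eliminating its day and shift leaves {green}.
Day 5, shift 5: eliminating its day and shift leaves {pink}.
Enumerating the assignments across these blanks that avoid any day or shift repeat gives 2 completions.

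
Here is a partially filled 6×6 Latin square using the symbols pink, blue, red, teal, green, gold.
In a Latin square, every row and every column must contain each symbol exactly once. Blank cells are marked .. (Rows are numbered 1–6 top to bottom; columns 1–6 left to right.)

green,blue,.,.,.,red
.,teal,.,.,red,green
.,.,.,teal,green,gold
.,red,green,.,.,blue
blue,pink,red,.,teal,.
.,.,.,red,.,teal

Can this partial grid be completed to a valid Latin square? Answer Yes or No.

No

Row 3, column 2: row 3 together with column 2 already contain {pink, blue, red, teal, green, gold} — every symbol — so nothing can go there. The grid has no valid completion.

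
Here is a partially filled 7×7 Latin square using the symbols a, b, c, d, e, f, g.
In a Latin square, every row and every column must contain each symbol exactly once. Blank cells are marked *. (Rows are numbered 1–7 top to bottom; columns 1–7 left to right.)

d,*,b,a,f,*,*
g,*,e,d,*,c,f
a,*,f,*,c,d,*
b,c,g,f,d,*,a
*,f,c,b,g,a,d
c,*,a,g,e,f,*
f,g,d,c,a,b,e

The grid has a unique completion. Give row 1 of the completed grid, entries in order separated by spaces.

d e b a f g c

Row 1, column 2: row 1 has {a, b, d, f} and column 2 has {c, f, g}, leaving only e.
Row 1, column 6: row 1 has {a, b, d, e, f} and column 6 has {a, b, c, d, f}, leaving only g.
Row 1, column 7: row 1 has {a, b, d, e, f, g} and column 7 has {a, d, e, f}, leaving only c.
So row 1 reads: d e b a f g c.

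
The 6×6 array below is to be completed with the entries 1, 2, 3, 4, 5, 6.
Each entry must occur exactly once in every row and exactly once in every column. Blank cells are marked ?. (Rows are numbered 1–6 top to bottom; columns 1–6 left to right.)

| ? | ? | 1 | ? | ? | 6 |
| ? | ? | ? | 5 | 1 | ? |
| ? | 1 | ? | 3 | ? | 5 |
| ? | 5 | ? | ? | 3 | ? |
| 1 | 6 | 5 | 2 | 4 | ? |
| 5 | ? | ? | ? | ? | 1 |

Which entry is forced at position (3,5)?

Row 1, column 4: row 1 has {1, 6} and column 4 has {2, 3, 5}, leaving only 4.
Row 5, column 6: row 5 has {1, 2, 4, 5, 6} and column 6 has {1, 5, 6}, leaving only 3.
Row 6, column 4: row 6 has {1, 5} and column 4 has {2, 3, 4, 5}, leaving only 6.
Row 4, column 4: row 4 has {3, 5} and column 4 has {2, 3, 4, 5, 6}, leaving only 1.
Row 6, column 5: row 6 has {1, 5, 6} and column 5 has {1, 3, 4}, leaving only 2.
Row 3 already has {1, 3, 5} and column 5 already has {1, 2, 3, 4}, so row 3, column 5 must be 6.

6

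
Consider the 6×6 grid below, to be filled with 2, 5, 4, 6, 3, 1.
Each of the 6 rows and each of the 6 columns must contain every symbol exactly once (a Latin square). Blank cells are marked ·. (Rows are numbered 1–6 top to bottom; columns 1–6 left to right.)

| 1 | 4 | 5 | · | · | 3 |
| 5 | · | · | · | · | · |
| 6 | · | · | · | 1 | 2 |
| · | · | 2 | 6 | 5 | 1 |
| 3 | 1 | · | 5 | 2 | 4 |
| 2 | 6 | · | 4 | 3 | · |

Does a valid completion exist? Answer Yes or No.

Yes

No row or column among the givens repeats a symbol, and propagating forced cells runs into no contradiction.
One valid completion exists (for instance, 1 4 5 2 6 3 / 5 2 3 1 4 6 / 6 5 4 3 1 2 / 4 3 2 6 5 1 / 3 1 6 5 2 4 / 2 6 1 4 3 5).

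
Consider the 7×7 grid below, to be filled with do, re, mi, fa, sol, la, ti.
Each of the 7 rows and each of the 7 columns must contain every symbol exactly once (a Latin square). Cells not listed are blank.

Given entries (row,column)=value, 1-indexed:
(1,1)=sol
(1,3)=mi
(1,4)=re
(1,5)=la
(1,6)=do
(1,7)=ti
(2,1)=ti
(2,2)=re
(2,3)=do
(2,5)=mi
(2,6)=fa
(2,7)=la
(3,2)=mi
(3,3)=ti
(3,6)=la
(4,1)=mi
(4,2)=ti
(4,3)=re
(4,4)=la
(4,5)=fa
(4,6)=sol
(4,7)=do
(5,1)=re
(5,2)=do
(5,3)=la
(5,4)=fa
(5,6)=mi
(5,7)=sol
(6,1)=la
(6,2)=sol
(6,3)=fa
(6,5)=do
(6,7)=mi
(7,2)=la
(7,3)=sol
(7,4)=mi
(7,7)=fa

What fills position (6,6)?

re

Row 1, column 2: row 1 has {do, re, mi, sol, la, ti} and column 2 has {do, re, mi, sol, la, ti}, leaving only fa.
Row 2, column 4: row 2 has {do, re, mi, fa, la, ti} and column 4 has {re, mi, fa, la}, leaving only sol.
Row 3, column 4: row 3 has {mi, la, ti} and column 4 has {re, mi, fa, sol, la}, leaving only do.
Row 3, column 1: row 3 has {do, mi, la, ti} and column 1 has {re, mi, sol, la, ti}, leaving only fa.
Row 3, column 7: row 3 has {do, mi, fa, la, ti} and column 7 has {do, mi, fa, sol, la, ti}, leaving only re.
Row 3, column 5: row 3 has {do, re, mi, fa, la, ti} and column 5 has {do, mi, fa, la}, leaving only sol.
Row 5, column 5: row 5 has {do, re, mi, fa, sol, la} and column 5 has {do, mi, fa, sol, la}, leaving only ti.
Row 6, column 4: row 6 has {do, mi, fa, sol, la} and column 4 has {do, re, mi, fa, sol, la}, leaving only ti.
Row 6 already has {do, mi, fa, sol, la, ti} and column 6 already has {do, mi, fa, sol, la}, so row 6, column 6 must be re.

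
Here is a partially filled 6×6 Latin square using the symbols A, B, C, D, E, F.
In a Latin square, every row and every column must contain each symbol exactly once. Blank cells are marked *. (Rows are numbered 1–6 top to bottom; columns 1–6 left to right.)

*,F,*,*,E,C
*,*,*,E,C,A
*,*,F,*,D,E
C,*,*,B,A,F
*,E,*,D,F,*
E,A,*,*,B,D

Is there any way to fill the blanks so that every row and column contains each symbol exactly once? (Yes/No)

Row 1, column 4: row 1 has {C, E, F} and column 4 has {B, D, E}, so it must be A.
Row 3, column 4: row 3 has {D, E, F} and column 4 has {A, B, D, E}, so it must be C.
Row 3, column 2: row 3 has {C, D, E, F} and column 2 has {A, E, F}, so it must be B.
Row 2, column 2: row 2 has {A, C, E} and column 2 has {A, B, E, F}, so it must be D.
Now row 4, column 2: row 4 together with column 2 already contain {A, B, C, D, E, F} — every symbol — so nothing can go there. The grid has no valid completion.

No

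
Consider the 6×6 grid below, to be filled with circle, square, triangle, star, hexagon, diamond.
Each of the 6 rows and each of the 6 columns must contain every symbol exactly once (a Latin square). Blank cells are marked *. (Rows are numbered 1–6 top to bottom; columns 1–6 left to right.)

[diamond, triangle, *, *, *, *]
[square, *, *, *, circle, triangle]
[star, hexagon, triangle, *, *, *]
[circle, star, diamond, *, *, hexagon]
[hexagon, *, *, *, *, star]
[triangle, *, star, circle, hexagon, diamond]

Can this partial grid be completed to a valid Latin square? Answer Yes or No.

No row or column among the givens repeats a symbol, and propagating forced cells runs into no contradiction.
One valid completion exists (for instance, diamond triangle circle hexagon star square / square diamond hexagon star circle triangle / star hexagon triangle square diamond circle / circle star diamond triangle square hexagon / hexagon circle square diamond triangle star / triangle square star circle hexagon diamond).

Yes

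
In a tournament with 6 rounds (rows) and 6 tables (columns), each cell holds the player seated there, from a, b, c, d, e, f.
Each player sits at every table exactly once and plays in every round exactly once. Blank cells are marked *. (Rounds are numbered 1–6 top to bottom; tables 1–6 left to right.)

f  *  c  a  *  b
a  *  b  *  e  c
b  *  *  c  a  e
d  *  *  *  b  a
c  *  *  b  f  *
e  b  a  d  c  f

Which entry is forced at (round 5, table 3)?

e

Round 1, table 5: round 1 has {a, b, c, f} and table 5 has {a, b, c, e, f}, leaving only d.
Round 1, table 2: round 1 has {a, b, c, d, f} and table 2 has {b}, leaving only e.
Round 2, table 4: round 2 has {a, b, c, e} and table 4 has {a, b, c, d}, leaving only f.
Round 2, table 2: round 2 has {a, b, c, e, f} and table 2 has {b, e}, leaving only d.
Round 3, table 2: round 3 has {a, b, c, e} and table 2 has {b, d, e}, leaving only f.
Round 3, table 3: round 3 has {a, b, c, e, f} and table 3 has {a, b, c}, leaving only d.
Round 5 already has {b, c, f} and table 3 already has {a, b, c, d}, so round 5, table 3 must be e.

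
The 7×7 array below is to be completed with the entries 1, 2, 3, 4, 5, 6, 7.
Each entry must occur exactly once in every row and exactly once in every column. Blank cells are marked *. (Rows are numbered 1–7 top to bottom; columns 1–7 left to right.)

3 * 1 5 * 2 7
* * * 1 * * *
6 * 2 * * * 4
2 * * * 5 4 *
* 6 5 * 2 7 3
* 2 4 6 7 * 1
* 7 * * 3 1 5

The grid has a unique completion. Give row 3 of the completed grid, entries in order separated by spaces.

6 3 2 7 1 5 4

Row 3, column 5: row 3 has {2, 4, 6} and column 5 has {2, 3, 5, 7}, leaving only 1.
Row 1, column 2: row 1 has {1, 2, 3, 5, 7} and column 2 has {2, 6, 7}, leaving only 4.
Row 1, column 5: row 1 has {1, 2, 3, 4, 5, 7} and column 5 has {1, 2, 3, 5, 7}, leaving only 6.
Row 2, column 5: row 2 has {1} and column 5 has {1, 2, 3, 5, 6, 7}, leaving only 4.
Row 4, column 7: row 4 has {2, 4, 5} and column 7 has {1, 3, 4, 5, 7}, leaving only 6.
Row 2, column 7: row 2 has {1, 4} and column 7 has {1, 3, 4, 5, 6, 7}, leaving only 2.
Row 5, column 4: row 5 has {2, 3, 5, 6, 7} and column 4 has {1, 5, 6}, leaving only 4.
Row 5, column 1: row 5 has {2, 3, 4, 5, 6, 7} and column 1 has {2, 3, 6}, leaving only 1.
Row 6, column 1: row 6 has {1, 2, 4, 6, 7} and column 1 has {1, 2, 3, 6}, leaving only 5.
Row 2, column 1: row 2 has {1, 2, 4} and column 1 has {1, 2, 3, 5, 6}, leaving only 7.
Row 6, column 6: row 6 has {1, 2, 4, 5, 6, 7} and column 6 has {1, 2, 4, 7}, leaving only 3.
Row 3, column 6: row 3 has {1, 2, 4, 6} and column 6 has {1, 2, 3, 4, 7}, leaving only 5.
Row 3, column 2: row 3 has {1, 2, 4, 5, 6} and column 2 has {2, 4, 6, 7}, leaving only 3.
Row 3, column 4: row 3 has {1, 2, 3, 4, 5, 6} and column 4 has {1, 4, 5, 6}, leaving only 7.
So row 3 reads: 6 3 2 7 1 5 4.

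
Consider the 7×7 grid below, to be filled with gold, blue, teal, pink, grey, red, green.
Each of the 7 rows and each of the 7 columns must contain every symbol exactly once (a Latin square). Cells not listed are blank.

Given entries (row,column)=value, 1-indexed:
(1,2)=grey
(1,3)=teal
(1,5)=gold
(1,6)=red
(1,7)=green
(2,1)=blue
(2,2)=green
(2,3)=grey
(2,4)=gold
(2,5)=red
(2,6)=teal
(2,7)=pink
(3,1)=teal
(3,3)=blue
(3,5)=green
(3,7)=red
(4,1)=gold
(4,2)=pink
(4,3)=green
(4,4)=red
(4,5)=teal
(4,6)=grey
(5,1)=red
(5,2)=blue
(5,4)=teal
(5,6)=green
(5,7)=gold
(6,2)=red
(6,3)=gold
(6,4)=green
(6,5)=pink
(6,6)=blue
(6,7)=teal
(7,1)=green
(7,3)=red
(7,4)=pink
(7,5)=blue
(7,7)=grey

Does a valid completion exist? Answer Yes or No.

No row or column among the givens repeats a symbol, and propagating forced cells runs into no contradiction.
One valid completion exists (for instance, pink grey teal blue gold red green / blue green grey gold red teal pink / teal gold blue grey green pink red / gold pink green red teal grey blue / red blue pink teal grey green gold / grey red gold green pink blue teal / green teal red pink blue gold grey).

Yes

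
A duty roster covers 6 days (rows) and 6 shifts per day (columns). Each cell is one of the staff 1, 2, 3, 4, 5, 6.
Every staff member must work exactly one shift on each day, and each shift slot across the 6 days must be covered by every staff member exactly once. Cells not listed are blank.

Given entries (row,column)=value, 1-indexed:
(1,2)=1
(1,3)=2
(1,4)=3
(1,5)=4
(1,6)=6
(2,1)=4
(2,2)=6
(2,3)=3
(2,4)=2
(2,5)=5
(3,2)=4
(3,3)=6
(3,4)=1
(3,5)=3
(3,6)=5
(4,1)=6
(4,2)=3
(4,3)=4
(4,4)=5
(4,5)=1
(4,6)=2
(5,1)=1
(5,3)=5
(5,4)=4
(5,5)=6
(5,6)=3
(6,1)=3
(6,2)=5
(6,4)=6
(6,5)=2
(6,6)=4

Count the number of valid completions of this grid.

Day 1, shift 1: eliminating its day and shift leaves {5}.
Day 2, shift 6: eliminating its day and shift leaves {1}.
Day 3, shift 1: eliminating its day and shift leaves {2}.
Day 5, shift 2: eliminating its day and shift leaves {2}.
Day 6, shift 3: eliminating its day and shift leaves {1}.
Only one assignment across all blanks avoids any day or shift repeat, giving 1 completion.

1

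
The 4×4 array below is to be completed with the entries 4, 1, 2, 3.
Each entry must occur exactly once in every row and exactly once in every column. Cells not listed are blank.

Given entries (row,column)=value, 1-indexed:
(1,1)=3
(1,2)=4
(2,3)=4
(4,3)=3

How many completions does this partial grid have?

8

Row 1, column 3: eliminating its row and column leaves {1, 2}.
Row 1, column 4: eliminating its row and column leaves {1, 2}.
Row 2, column 1: eliminating its row and column leaves {1, 2}.
Row 2, column 2: eliminating its row and column leaves {1, 2, 3}.
Row 2, column 4: eliminating its row and column leaves {1, 2, 3}.
Row 3, column 1: eliminating its row and column leaves {4, 1, 2}.
Row 3, column 2: eliminating its row and column leaves {1, 2, 3}.
Row 3, column 3: eliminating its row and column leaves {1, 2}.
Row 3, column 4: eliminating its row and column leaves {4, 1, 2, 3}.
Row 4, column 1: eliminating its row and column leaves {4, 1, 2}.
Row 4, column 2: eliminating its row and column leaves {1, 2}.
Row 4, column 4: eliminating its row and column leaves {4, 1, 2}.
Enumerating the assignments across these blanks that avoid any row or column repeat gives 8 completions.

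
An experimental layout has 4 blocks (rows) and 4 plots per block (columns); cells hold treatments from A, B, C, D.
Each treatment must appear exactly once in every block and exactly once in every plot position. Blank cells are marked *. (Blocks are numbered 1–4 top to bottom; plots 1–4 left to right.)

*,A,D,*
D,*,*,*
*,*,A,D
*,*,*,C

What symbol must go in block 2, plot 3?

C

Block 1, plot 4: block 1 has {A, D} and plot 4 has {C, D}, leaving only B.
Block 1, plot 1: block 1 has {A, B, D} and plot 1 has {D}, leaving only C.
Block 2, plot 4: block 2 has {D} and plot 4 has {B, C, D}, leaving only A.
Block 3, plot 1: block 3 has {A, D} and plot 1 has {C, D}, leaving only B.
Block 3, plot 2: block 3 has {A, B, D} and plot 2 has {A}, leaving only C.
Block 2, plot 2: block 2 has {A, D} and plot 2 has {A, C}, leaving only B.
Block 2 already has {A, B, D} and plot 3 already has {A, D}, so block 2, plot 3 must be C.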